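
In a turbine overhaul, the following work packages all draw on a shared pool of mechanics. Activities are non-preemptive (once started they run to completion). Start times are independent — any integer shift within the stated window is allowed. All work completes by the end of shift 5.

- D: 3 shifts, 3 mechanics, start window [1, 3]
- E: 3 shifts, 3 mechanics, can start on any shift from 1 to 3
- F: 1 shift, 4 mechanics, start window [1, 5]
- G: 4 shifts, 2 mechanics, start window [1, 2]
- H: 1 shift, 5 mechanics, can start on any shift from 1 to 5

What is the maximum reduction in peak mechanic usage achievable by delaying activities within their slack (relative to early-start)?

9

Early-start peak: s1:17  s2:8  s3:8  s4:2  s5:0 ⇒ 17.
Leveled (D@1, E@1, F@4, G@1, H@5): s1:8  s2:8  s3:8  s4:6  s5:5 ⇒ 8.
Reduction 17 − 8 = 9.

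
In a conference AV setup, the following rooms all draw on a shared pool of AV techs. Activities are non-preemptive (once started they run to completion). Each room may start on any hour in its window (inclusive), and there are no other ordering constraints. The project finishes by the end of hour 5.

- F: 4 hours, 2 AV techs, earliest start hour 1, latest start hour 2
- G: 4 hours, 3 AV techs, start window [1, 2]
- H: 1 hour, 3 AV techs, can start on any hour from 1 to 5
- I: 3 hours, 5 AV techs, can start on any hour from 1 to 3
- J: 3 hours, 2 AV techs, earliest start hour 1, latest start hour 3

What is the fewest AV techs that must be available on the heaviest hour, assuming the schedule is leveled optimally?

12

Early-start (F@1, G@1, H@1, I@1, J@1) gives peak 15: h1:15  h2:12  h3:12  h4:5  h5:0.
Shift I→2.
Schedule F@1, G@1, H@1, I@2, J@1: h1:10  h2:12  h3:12  h4:10  h5:0 — peak 12.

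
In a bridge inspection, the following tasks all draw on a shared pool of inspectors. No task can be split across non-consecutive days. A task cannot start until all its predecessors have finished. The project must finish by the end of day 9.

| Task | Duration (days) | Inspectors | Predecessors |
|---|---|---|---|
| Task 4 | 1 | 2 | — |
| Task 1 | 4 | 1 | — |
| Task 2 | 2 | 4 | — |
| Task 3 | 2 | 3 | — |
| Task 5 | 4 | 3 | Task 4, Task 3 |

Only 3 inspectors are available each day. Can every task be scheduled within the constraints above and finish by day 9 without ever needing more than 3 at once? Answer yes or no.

no

Total inspector-days = 32; over 9 days the average is 32/9 > 3, so some day must exceed 3.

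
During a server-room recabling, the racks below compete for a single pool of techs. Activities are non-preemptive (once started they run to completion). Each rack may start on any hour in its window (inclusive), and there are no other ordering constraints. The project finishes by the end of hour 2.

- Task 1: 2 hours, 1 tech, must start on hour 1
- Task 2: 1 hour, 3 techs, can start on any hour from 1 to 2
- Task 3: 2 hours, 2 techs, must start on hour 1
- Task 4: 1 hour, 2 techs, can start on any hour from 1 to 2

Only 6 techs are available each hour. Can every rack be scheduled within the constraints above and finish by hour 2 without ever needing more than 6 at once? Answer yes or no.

Schedule Task 1@1, Task 2@1, Task 3@1, Task 4@2: h1:6  h2:5 — peak 6 ≤ 6.

yes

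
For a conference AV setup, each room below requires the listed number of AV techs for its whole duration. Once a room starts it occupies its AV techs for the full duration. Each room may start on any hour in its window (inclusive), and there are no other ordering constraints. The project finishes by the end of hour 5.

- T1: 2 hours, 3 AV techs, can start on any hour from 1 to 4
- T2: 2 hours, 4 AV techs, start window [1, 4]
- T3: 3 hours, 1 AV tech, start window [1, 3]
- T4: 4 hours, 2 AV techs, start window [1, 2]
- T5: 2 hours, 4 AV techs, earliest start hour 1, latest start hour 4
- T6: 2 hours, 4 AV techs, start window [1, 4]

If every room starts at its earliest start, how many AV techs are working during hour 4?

At early start, hour 4 has: T4.
Demand: 2 = 2.

2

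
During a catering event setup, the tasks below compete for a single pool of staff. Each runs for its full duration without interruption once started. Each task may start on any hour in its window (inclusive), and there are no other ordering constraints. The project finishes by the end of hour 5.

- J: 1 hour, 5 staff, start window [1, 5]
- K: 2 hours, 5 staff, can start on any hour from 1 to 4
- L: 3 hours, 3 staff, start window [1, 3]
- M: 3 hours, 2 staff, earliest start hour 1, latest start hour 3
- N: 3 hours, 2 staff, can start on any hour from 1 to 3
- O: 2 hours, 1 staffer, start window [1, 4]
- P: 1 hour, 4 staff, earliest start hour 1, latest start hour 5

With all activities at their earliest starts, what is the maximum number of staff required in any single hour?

Early-start schedule: J@1, K@1, L@1, M@1, N@1, O@1, P@1.
Load per hour: hour 1: 22, hour 2: 13, hour 3: 7, hour 4: 0, hour 5: 0.
Peak is 22.

22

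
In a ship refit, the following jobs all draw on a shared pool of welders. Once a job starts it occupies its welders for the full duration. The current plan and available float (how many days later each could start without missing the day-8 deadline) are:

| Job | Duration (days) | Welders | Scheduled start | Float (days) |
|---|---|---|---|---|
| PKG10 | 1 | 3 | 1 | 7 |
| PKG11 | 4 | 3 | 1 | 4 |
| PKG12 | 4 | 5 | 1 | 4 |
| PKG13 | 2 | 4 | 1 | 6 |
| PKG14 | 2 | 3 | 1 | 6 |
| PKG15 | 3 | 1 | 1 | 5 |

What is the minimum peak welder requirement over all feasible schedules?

8

Early-start (PKG10@1, PKG11@1, PKG12@1, PKG13@1, PKG14@1, PKG15@1) gives peak 19: d1:19  d2:16  d3:9  d4:8  d5:0  d6:0  d7:0  d8:0.
Shift PKG12→2, PKG13→6, PKG14→5, PKG15→6.
Schedule PKG10@1, PKG11@1, PKG12@2, PKG13@6, PKG14@5, PKG15@6: d1:6  d2:8  d3:8  d4:8  d5:8  d6:8  d7:5  d8:1 — peak 8.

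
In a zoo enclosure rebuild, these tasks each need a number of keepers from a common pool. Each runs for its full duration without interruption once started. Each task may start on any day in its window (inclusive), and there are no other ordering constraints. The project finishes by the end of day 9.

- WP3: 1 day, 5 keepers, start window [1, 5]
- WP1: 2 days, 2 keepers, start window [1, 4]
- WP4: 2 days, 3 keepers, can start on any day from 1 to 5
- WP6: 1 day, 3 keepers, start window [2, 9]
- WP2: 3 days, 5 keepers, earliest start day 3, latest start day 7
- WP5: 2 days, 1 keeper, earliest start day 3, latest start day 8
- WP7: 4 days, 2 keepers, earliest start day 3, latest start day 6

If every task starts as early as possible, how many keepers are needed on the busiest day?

10

Early-start schedule: WP3@1, WP1@1, WP4@1, WP6@2, WP2@3, WP5@3, WP7@3.
Load per day: day 1: 10, day 2: 8, day 3: 8, day 4: 8, day 5: 7, day 6: 2, day 7: 0, day 8: 0, day 9: 0.
Peak is 10.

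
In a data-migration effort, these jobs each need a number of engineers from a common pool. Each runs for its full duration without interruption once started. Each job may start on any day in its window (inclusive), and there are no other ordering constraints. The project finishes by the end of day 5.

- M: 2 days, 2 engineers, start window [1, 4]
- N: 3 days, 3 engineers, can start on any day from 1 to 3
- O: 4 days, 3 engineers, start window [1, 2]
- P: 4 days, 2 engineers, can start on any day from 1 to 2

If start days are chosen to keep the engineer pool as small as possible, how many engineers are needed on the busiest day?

8

Early-start (M@1, N@1, O@1, P@1) gives peak 10: d1:10  d2:10  d3:8  d4:5  d5:0.
Shift N→3.
Schedule M@1, N@3, O@1, P@1: d1:7  d2:7  d3:8  d4:8  d5:3 — peak 8.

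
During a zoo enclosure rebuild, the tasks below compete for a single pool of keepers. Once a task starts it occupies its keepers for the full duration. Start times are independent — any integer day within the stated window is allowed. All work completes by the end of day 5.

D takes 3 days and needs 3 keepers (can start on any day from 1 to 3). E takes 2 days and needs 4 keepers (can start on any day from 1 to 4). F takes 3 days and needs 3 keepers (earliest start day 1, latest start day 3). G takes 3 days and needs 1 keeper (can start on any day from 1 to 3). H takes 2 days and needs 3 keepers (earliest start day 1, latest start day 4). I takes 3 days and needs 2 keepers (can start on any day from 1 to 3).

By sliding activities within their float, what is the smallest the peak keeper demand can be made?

9

Early-start (D@1, E@1, F@1, G@1, H@1, I@1) gives peak 16: d1:16  d2:16  d3:9  d4:0  d5:0.
Shift F→3, H→4, I→3.
Schedule D@1, E@1, F@3, G@1, H@4, I@3: d1:8  d2:8  d3:9  d4:8  d5:8 — peak 9.
Total keeper-days = 41 over 5 days ⇒ peak ≥ ⌈41/5⌉ = 9, so 9 is optimal.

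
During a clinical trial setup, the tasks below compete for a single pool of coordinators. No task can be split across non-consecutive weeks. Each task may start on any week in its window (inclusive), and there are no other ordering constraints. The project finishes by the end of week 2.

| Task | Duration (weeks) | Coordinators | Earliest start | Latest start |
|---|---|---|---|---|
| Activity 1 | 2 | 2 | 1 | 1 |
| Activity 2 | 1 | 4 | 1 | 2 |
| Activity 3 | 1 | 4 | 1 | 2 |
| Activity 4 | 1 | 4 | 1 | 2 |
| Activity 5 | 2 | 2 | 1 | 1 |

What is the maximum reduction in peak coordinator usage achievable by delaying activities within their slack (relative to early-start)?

4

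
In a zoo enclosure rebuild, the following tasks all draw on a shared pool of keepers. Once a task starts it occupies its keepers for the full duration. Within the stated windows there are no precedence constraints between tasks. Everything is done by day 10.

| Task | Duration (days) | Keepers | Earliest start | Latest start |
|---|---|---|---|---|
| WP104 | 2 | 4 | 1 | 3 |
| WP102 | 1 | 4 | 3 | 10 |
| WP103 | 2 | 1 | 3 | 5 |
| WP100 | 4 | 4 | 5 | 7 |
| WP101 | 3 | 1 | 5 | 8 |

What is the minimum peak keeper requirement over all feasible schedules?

Schedule WP104@1, WP102@3, WP103@3, WP100@5, WP101@5: d1:4  d2:4  d3:5  d4:1  d5:5  d6:5  d7:5  d8:4  d9:0  d10:0 — peak 5.

5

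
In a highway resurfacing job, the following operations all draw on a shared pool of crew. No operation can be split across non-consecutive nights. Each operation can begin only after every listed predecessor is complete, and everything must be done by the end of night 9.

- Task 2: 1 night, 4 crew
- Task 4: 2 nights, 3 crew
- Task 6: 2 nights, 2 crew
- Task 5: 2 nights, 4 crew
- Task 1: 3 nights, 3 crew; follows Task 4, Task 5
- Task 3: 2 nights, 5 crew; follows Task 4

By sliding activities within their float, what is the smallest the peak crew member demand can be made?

Early-start (Task 2@1, Task 4@1, Task 6@1, Task 5@1, Task 1@3, Task 3@3) gives peak 13: n1:13  n2:9  n3:8  n4:8  n5:3  n6:0  n7:0  n8:0  n9:0.
Shift Task 6→2, Task 5→3, Task 1→5, Task 3→8.
Schedule Task 2@1, Task 4@1, Task 6@2, Task 5@3, Task 1@5, Task 3@8: n1:7  n2:5  n3:6  n4:4  n5:3  n6:3  n7:3  n8:5  n9:5 — peak 7.

7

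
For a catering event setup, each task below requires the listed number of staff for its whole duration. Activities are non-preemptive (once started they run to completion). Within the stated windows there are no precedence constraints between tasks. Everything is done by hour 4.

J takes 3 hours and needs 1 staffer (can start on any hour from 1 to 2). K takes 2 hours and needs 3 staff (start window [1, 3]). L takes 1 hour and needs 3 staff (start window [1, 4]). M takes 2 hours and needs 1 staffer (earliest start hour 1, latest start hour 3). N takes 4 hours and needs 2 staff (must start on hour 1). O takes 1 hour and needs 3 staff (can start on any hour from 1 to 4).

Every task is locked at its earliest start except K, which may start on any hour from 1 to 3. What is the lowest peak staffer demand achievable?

10

K@1: h1:13  h2:7  h3:3  h4:2 → peak 13
K@2: h1:10  h2:7  h3:6  h4:2 → peak 10
K@3: h1:10  h2:4  h3:6  h4:5 → peak 10
Best is K@2, peak 10.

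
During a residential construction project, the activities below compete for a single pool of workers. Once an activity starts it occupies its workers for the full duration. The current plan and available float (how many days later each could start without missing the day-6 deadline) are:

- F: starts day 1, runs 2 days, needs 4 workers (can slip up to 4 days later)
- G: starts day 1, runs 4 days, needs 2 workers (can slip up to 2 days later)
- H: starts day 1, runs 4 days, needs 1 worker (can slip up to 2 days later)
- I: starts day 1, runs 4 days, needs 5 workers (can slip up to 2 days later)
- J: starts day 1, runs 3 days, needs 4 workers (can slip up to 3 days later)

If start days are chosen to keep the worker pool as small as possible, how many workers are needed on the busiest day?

Early-start (F@1, G@1, H@1, I@1, J@1) gives peak 16: d1:16  d2:16  d3:12  d4:8  d5:0  d6:0.
Shift J→3.
Schedule F@1, G@1, H@1, I@1, J@3: d1:12  d2:12  d3:12  d4:12  d5:4  d6:0 — peak 12.

12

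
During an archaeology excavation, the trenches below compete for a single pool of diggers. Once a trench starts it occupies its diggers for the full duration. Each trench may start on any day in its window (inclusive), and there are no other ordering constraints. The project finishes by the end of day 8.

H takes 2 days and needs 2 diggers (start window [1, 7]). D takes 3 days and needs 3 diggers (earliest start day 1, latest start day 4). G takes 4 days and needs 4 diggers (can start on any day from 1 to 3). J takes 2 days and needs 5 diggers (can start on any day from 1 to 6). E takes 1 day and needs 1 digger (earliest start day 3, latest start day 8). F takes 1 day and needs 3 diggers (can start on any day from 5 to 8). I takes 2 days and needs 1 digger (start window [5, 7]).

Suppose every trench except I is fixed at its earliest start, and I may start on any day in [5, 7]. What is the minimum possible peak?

I@5: d1:14  d2:14  d3:8  d4:4  d5:4  d6:1  d7:0  d8:0 → peak 14
I@6: d1:14  d2:14  d3:8  d4:4  d5:3  d6:1  d7:1  d8:0 → peak 14
I@7: d1:14  d2:14  d3:8  d4:4  d5:3  d6:0  d7:1  d8:1 → peak 14
Best is I@5, peak 14.

14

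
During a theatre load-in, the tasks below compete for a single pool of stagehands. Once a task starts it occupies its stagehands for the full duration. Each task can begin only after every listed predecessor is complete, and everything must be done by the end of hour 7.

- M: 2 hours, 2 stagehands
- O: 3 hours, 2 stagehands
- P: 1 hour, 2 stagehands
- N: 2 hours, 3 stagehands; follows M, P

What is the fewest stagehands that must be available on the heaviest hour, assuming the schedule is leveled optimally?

Early-start (M@1, O@1, P@1, N@3) gives peak 6: h1:6  h2:4  h3:5  h4:3  h5:0  h6:0  h7:0.
Shift P→3, N→4.
Schedule M@1, O@1, P@3, N@4: h1:4  h2:4  h3:4  h4:3  h5:3  h6:0  h7:0 — peak 4.

4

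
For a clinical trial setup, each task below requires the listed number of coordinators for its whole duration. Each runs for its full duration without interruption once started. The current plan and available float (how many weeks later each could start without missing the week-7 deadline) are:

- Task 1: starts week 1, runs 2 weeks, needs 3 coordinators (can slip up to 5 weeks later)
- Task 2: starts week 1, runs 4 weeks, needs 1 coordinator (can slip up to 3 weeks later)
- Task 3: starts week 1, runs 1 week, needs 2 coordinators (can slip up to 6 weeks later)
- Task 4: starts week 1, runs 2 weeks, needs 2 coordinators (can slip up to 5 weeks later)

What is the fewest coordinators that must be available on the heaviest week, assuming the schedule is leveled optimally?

Early-start (Task 1@1, Task 2@1, Task 3@1, Task 4@1) gives peak 8: w1:8  w2:6  w3:1  w4:1  w5:0  w6:0  w7:0.
Shift Task 2→3, Task 3→3, Task 4→4.
Schedule Task 1@1, Task 2@3, Task 3@3, Task 4@4: w1:3  w2:3  w3:3  w4:3  w5:3  w6:1  w7:0 — peak 3.
Total coordinator-weeks = 16 over 7 weeks ⇒ peak ≥ ⌈16/7⌉ = 3, so 3 is optimal.

3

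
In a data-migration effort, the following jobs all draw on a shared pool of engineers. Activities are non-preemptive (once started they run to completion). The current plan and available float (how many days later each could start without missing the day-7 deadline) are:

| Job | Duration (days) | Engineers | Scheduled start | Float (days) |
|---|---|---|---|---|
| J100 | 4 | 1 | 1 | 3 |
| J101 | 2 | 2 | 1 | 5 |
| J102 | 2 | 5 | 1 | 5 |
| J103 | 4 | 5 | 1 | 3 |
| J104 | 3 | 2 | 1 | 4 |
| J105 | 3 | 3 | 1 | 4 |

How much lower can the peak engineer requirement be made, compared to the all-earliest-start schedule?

10

Early-start peak: d1:18  d2:18  d3:11  d4:6  d5:0  d6:0  d7:0 ⇒ 18.
Leveled (J100@1, J101@1, J102@6, J103@1, J104@3, J105@5): d1:8  d2:8  d3:8  d4:8  d5:5  d6:8  d7:8 ⇒ 8.
Reduction 18 − 8 = 10.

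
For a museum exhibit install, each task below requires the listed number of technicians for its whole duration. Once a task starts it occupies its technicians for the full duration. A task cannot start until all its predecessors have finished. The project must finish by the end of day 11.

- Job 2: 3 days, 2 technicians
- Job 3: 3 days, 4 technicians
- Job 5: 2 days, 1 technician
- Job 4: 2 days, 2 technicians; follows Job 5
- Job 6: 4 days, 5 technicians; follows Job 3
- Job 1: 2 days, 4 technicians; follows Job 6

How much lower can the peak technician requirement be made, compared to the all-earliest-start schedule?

2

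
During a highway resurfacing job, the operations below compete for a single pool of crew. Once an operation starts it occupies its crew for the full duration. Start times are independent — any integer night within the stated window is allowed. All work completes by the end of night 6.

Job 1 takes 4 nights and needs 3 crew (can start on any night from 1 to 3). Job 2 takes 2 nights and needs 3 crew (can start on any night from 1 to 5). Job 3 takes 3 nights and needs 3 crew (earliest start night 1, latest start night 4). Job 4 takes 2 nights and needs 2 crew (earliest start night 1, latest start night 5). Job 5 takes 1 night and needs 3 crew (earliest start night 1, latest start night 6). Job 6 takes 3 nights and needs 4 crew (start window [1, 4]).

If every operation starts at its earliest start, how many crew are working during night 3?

10

At early start, night 3 has: Job 1, Job 3, Job 6.
Demand: 3 + 3 + 4 = 10.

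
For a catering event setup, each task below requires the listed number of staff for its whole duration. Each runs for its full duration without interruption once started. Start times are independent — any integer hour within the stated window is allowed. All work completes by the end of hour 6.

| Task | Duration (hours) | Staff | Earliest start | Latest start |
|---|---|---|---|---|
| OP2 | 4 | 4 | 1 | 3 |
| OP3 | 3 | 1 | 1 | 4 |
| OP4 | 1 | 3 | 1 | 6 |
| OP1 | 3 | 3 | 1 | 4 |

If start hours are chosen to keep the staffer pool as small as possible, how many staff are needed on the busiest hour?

7

Early-start (OP2@1, OP3@1, OP4@1, OP1@1) gives peak 11: h1:11  h2:8  h3:8  h4:4  h5:0  h6:0.
Shift OP4→5, OP1→4.
Schedule OP2@1, OP3@1, OP4@5, OP1@4: h1:5  h2:5  h3:5  h4:7  h5:6  h6:3 — peak 7.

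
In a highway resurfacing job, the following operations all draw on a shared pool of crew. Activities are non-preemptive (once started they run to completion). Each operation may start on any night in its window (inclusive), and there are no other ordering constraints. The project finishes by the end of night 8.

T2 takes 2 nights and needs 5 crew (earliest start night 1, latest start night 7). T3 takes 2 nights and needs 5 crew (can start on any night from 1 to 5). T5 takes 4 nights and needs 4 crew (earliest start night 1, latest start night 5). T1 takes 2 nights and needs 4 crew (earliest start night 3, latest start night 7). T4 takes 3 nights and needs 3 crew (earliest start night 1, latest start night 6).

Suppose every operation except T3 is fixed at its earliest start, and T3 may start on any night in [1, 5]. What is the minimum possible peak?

T3@1: n1:17  n2:17  n3:11  n4:8  n5:0  n6:0  n7:0  n8:0 → peak 17
T3@2: n1:12  n2:17  n3:16  n4:8  n5:0  n6:0  n7:0  n8:0 → peak 17
T3@3: n1:12  n2:12  n3:16  n4:13  n5:0  n6:0  n7:0  n8:0 → peak 16
T3@4: n1:12  n2:12  n3:11  n4:13  n5:5  n6:0  n7:0  n8:0 → peak 13
T3@5: n1:12  n2:12  n3:11  n4:8  n5:5  n6:5  n7:0  n8:0 → peak 12
Best is T3@5, peak 12.

12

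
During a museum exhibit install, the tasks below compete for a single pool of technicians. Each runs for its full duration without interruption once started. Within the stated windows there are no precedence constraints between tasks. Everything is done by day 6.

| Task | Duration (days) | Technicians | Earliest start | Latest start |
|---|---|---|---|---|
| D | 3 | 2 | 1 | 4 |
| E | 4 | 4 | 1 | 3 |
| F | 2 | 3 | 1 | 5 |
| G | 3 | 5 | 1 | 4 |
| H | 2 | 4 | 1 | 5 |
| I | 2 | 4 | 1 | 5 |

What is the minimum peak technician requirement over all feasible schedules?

11

Early-start (D@1, E@1, F@1, G@1, H@1, I@1) gives peak 22: d1:22  d2:22  d3:11  d4:4  d5:0  d6:0.
Shift F→4, H→4, I→5.
Schedule D@1, E@1, F@4, G@1, H@4, I@5: d1:11  d2:11  d3:11  d4:11  d5:11  d6:4 — peak 11.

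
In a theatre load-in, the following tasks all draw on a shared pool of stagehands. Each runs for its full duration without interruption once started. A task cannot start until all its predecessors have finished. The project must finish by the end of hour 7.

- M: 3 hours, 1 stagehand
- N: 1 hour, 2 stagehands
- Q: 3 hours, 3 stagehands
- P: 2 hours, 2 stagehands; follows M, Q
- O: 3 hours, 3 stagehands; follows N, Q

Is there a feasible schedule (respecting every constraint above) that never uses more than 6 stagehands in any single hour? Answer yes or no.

yes

Schedule M@1, N@1, Q@2, P@5, O@5: h1:3  h2:4  h3:4  h4:3  h5:5  h6:5  h7:3 — peak 5 ≤ 6.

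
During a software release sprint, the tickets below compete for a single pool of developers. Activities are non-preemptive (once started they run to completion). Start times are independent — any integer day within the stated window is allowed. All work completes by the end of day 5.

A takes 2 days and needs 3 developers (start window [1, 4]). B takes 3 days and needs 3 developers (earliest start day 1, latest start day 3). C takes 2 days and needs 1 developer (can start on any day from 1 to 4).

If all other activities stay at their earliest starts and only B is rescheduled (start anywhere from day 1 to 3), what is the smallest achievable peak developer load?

B@1: d1:7  d2:7  d3:3  d4:0  d5:0 → peak 7
B@2: d1:4  d2:7  d3:3  d4:3  d5:0 → peak 7
B@3: d1:4  d2:4  d3:3  d4:3  d5:3 → peak 4
Best is B@3, peak 4.

4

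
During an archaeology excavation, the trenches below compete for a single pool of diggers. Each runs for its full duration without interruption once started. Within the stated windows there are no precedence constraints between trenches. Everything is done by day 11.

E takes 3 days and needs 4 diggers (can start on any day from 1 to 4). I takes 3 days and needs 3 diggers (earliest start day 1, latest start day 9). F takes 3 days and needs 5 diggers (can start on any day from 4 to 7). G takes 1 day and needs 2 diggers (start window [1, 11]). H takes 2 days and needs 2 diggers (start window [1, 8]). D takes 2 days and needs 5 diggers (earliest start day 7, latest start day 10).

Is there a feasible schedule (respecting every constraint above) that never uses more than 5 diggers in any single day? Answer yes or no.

Schedule E@1, I@4, F@7, G@4, H@5, D@10: d1:4  d2:4  d3:4  d4:5  d5:5  d6:5  d7:5  d8:5  d9:5  d10:5  d11:5 — peak 5 ≤ 5.

yes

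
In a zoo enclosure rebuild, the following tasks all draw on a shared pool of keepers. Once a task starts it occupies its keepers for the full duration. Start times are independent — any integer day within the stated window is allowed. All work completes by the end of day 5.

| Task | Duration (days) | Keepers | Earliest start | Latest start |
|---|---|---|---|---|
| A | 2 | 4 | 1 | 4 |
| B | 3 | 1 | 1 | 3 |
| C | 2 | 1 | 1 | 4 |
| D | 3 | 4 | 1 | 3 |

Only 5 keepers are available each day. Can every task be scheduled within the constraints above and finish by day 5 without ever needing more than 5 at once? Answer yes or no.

yes

Schedule A@1, B@1, C@4, D@3: d1:5  d2:5  d3:5  d4:5  d5:5 — peak 5 ≤ 5.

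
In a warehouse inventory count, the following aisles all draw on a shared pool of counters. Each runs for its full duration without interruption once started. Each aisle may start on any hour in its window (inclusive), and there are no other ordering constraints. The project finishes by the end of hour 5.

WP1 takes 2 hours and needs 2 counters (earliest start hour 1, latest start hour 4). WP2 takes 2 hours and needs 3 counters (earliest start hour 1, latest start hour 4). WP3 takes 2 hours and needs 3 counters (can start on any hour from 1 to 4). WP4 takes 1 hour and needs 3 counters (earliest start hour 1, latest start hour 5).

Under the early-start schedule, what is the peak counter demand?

11

Early-start schedule: WP1@1, WP2@1, WP3@1, WP4@1.
Load per hour: hour 1: 11, hour 2: 8, hour 3: 0, hour 4: 0, hour 5: 0.
Peak is 11.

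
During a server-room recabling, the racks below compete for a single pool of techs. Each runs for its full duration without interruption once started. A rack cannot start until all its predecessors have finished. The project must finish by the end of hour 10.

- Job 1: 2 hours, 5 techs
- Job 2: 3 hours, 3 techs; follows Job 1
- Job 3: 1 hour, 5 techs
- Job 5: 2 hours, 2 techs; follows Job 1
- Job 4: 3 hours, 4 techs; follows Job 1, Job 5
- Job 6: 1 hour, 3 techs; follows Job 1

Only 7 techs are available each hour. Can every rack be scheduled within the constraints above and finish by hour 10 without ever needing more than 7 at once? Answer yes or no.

Schedule Job 1@1, Job 2@3, Job 3@6, Job 5@3, Job 4@7, Job 6@10: h1:5  h2:5  h3:5  h4:5  h5:3  h6:5  h7:4  h8:4  h9:4  h10:3 — peak 5 ≤ 7.

yes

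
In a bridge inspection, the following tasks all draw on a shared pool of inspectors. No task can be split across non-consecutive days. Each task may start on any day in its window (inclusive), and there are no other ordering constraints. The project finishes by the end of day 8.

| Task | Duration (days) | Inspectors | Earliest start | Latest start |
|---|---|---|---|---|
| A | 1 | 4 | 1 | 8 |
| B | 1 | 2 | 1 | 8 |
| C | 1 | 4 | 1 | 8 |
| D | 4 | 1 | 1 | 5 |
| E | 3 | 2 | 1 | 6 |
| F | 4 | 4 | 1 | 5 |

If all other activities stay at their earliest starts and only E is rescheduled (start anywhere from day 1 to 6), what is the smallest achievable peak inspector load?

E@1: d1:17  d2:7  d3:7  d4:5  d5:0  d6:0  d7:0  d8:0 → peak 17
E@2: d1:15  d2:7  d3:7  d4:7  d5:0  d6:0  d7:0  d8:0 → peak 15
E@3: d1:15  d2:5  d3:7  d4:7  d5:2  d6:0  d7:0  d8:0 → peak 15
E@4: d1:15  d2:5  d3:5  d4:7  d5:2  d6:2  d7:0  d8:0 → peak 15
E@5: d1:15  d2:5  d3:5  d4:5  d5:2  d6:2  d7:2  d8:0 → peak 15
E@6: d1:15  d2:5  d3:5  d4:5  d5:0  d6:2  d7:2  d8:2 → peak 15
Best is E@2, peak 15.

15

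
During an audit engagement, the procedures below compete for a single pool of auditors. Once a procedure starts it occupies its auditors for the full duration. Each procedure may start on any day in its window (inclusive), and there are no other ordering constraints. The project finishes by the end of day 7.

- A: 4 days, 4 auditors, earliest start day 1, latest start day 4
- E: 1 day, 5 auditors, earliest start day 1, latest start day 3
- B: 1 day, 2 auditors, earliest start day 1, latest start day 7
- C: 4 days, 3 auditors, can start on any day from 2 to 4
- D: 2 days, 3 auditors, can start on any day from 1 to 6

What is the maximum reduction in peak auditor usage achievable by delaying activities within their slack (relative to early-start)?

Early-start peak: d1:14  d2:10  d3:7  d4:7  d5:3  d6:0  d7:0 ⇒ 14.
Leveled (A@2, E@1, B@1, C@2, D@6): d1:7  d2:7  d3:7  d4:7  d5:7  d6:3  d7:3 ⇒ 7.
Reduction 14 − 7 = 7.

7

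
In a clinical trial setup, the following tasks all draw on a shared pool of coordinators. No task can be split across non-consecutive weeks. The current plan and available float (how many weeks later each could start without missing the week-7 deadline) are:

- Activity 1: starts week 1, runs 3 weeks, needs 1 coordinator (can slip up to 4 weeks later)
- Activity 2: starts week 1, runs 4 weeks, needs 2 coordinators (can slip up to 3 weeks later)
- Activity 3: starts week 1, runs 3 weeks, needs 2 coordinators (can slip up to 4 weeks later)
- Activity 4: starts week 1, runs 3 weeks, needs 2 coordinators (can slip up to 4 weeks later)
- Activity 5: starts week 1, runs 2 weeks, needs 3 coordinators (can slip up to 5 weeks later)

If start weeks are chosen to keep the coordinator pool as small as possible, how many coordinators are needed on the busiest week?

Early-start (Activity 1@1, Activity 2@1, Activity 3@1, Activity 4@1, Activity 5@1) gives peak 10: w1:10  w2:10  w3:7  w4:2  w5:0  w6:0  w7:0.
Shift Activity 4→4, Activity 5→5.
Schedule Activity 1@1, Activity 2@1, Activity 3@1, Activity 4@4, Activity 5@5: w1:5  w2:5  w3:5  w4:4  w5:5  w6:5  w7:0 — peak 5.
Total coordinator-weeks = 29 over 7 weeks ⇒ peak ≥ ⌈29/7⌉ = 5, so 5 is optimal.

5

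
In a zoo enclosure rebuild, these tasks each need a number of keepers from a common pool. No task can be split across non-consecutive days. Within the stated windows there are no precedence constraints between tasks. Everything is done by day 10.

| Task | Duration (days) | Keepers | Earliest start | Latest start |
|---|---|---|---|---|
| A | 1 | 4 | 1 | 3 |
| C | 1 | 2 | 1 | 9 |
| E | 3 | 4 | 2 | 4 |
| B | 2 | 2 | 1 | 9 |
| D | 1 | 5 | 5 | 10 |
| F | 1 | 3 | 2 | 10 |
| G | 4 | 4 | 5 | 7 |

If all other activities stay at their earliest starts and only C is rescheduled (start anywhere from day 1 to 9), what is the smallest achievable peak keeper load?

9

C@1: d1:8  d2:9  d3:4  d4:4  d5:9  d6:4  d7:4  d8:4  d9:0  d10:0 → peak 9
C@2: d1:6  d2:11  d3:4  d4:4  d5:9  d6:4  d7:4  d8:4  d9:0  d10:0 → peak 11
C@3: d1:6  d2:9  d3:6  d4:4  d5:9  d6:4  d7:4  d8:4  d9:0  d10:0 → peak 9
C@4: d1:6  d2:9  d3:4  d4:6  d5:9  d6:4  d7:4  d8:4  d9:0  d10:0 → peak 9
C@5: d1:6  d2:9  d3:4  d4:4  d5:11  d6:4  d7:4  d8:4  d9:0  d10:0 → peak 11
C@6: d1:6  d2:9  d3:4  d4:4  d5:9  d6:6  d7:4  d8:4  d9:0  d10:0 → peak 9
C@7: d1:6  d2:9  d3:4  d4:4  d5:9  d6:4  d7:6  d8:4  d9:0  d10:0 → peak 9
C@8: d1:6  d2:9  d3:4  d4:4  d5:9  d6:4  d7:4  d8:6  d9:0  d10:0 → peak 9
C@9: d1:6  d2:9  d3:4  d4:4  d5:9  d6:4  d7:4  d8:4  d9:2  d10:0 → peak 9
Best is C@1, peak 9.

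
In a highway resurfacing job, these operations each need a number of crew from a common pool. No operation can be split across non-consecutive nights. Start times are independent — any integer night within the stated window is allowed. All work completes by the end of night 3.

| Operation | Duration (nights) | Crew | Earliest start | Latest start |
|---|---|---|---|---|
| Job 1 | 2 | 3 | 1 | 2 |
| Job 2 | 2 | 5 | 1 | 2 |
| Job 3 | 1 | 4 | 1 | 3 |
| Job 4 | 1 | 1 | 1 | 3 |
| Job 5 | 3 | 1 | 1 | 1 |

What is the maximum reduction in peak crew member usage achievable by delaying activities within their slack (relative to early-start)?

5

Early-start peak: n1:14  n2:9  n3:1 ⇒ 14.
Leveled (Job 1@1, Job 2@1, Job 3@3, Job 4@3, Job 5@1): n1:9  n2:9  n3:6 ⇒ 9.
Reduction 14 − 9 = 5.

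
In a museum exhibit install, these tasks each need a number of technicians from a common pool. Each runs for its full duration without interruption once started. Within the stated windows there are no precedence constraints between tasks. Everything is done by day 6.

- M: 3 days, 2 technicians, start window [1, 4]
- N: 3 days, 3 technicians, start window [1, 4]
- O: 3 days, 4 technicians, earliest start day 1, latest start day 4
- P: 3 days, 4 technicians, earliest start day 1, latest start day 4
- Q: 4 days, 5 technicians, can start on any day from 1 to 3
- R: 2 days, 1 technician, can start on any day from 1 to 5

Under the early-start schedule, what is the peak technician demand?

Early-start schedule: M@1, N@1, O@1, P@1, Q@1, R@1.
Load per day: day 1: 19, day 2: 19, day 3: 18, day 4: 5, day 5: 0, day 6: 0.
Peak is 19.

19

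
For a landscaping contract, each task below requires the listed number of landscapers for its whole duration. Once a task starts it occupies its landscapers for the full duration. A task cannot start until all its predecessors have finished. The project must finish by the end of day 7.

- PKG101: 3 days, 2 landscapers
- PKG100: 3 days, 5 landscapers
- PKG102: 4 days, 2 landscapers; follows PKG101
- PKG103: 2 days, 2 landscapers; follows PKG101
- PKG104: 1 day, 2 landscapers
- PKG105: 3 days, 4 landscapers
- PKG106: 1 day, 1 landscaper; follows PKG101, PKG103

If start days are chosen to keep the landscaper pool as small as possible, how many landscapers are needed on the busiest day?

Early-start (PKG101@1, PKG100@1, PKG102@4, PKG103@4, PKG104@1, PKG105@1, PKG106@6) gives peak 13: d1:13  d2:11  d3:11  d4:4  d5:4  d6:3  d7:2.
Shift PKG104→4, PKG105→5.
Schedule PKG101@1, PKG100@1, PKG102@4, PKG103@4, PKG104@4, PKG105@5, PKG106@6: d1:7  d2:7  d3:7  d4:6  d5:8  d6:7  d7:6 — peak 8.

8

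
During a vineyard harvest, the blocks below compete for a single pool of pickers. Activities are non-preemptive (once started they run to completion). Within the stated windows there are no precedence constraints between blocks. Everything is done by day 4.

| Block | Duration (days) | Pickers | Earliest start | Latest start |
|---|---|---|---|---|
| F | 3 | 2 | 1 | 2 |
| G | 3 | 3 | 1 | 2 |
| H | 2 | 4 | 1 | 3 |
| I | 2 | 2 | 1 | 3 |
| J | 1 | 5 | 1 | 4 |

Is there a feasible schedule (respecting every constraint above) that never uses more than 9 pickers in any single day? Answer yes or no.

yes

Schedule F@1, G@1, H@1, I@3, J@4: d1:9  d2:9  d3:7  d4:7 — peak 9 ≤ 9.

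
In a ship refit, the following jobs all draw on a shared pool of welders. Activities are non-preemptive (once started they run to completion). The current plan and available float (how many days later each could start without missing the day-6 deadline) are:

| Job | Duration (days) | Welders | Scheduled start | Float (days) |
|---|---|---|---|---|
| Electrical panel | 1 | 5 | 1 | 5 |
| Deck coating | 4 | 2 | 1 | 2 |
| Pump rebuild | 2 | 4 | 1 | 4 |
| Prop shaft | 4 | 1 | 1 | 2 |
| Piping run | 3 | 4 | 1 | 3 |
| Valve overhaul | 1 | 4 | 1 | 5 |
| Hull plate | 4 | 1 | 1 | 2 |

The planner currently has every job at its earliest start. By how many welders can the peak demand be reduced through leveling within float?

13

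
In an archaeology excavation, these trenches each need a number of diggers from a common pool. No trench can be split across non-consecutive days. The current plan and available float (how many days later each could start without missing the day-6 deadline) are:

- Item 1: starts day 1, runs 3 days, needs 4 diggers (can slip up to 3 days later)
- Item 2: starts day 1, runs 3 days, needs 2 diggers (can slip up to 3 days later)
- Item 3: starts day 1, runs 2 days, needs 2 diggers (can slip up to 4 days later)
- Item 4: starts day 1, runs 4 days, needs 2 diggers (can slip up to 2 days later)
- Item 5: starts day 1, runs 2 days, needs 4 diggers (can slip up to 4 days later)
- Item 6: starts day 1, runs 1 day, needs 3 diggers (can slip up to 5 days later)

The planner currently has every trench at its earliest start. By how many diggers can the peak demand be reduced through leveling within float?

9

Early-start peak: d1:17  d2:14  d3:8  d4:2  d5:0  d6:0 ⇒ 17.
Leveled (Item 1@1, Item 2@1, Item 3@1, Item 4@3, Item 5@4, Item 6@6): d1:8  d2:8  d3:8  d4:6  d5:6  d6:5 ⇒ 8.
Reduction 17 − 8 = 9.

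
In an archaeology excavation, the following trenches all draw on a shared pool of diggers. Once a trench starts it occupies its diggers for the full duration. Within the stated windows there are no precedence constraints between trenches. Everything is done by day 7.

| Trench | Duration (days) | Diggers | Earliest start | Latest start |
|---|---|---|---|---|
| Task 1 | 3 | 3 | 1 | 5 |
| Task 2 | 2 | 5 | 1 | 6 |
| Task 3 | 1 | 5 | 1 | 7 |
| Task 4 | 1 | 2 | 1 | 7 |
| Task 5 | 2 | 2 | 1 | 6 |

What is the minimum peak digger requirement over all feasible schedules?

Early-start (Task 1@1, Task 2@1, Task 3@1, Task 4@1, Task 5@1) gives peak 17: d1:17  d2:10  d3:3  d4:0  d5:0  d6:0  d7:0.
Shift Task 2→4, Task 3→6, Task 5→2.
Schedule Task 1@1, Task 2@4, Task 3@6, Task 4@1, Task 5@2: d1:5  d2:5  d3:5  d4:5  d5:5  d6:5  d7:0 — peak 5.
Total digger-days = 30 over 7 days ⇒ peak ≥ ⌈30/7⌉ = 5, so 5 is optimal.

5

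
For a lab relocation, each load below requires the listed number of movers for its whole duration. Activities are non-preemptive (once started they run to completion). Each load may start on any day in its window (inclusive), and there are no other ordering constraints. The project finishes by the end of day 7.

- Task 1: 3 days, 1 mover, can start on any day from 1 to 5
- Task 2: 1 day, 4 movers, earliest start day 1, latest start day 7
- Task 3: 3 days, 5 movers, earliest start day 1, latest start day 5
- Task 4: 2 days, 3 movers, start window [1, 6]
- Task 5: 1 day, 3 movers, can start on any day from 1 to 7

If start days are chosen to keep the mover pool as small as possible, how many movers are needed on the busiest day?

5

Early-start (Task 1@1, Task 2@1, Task 3@1, Task 4@1, Task 5@1) gives peak 16: d1:16  d2:9  d3:6  d4:0  d5:0  d6:0  d7:0.
Shift Task 3→4, Task 4→2, Task 5→7.
Schedule Task 1@1, Task 2@1, Task 3@4, Task 4@2, Task 5@7: d1:5  d2:4  d3:4  d4:5  d5:5  d6:5  d7:3 — peak 5.
Total mover-days = 31 over 7 days ⇒ peak ≥ ⌈31/7⌉ = 5, so 5 is optimal.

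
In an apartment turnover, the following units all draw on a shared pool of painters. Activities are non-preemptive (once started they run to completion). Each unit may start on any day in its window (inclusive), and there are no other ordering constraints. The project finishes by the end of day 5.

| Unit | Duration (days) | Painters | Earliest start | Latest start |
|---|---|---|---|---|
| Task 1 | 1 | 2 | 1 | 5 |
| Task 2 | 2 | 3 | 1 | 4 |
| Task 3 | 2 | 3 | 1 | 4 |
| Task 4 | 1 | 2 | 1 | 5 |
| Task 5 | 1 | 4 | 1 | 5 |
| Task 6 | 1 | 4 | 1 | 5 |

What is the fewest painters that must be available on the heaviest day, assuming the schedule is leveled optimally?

Early-start (Task 1@1, Task 2@1, Task 3@1, Task 4@1, Task 5@1, Task 6@1) gives peak 18: d1:18  d2:6  d3:0  d4:0  d5:0.
Shift Task 3→2, Task 4→3, Task 5→4, Task 6→5.
Schedule Task 1@1, Task 2@1, Task 3@2, Task 4@3, Task 5@4, Task 6@5: d1:5  d2:6  d3:5  d4:4  d5:4 — peak 6.

6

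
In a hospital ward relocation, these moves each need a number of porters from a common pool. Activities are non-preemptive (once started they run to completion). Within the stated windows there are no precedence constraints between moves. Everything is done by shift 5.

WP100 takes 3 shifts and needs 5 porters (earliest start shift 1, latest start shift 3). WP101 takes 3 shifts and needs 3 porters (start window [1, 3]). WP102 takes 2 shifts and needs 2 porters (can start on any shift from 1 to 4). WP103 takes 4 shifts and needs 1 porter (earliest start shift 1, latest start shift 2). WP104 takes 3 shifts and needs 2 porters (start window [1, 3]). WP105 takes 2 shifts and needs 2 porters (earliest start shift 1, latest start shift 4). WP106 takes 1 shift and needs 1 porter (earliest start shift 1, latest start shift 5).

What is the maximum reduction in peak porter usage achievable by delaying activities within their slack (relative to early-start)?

5

Early-start peak: s1:16  s2:15  s3:11  s4:1  s5:0 ⇒ 16.
Leveled (WP100@1, WP101@1, WP102@1, WP103@1, WP104@3, WP105@4, WP106@4): s1:11  s2:11  s3:11  s4:6  s5:4 ⇒ 11.
Reduction 16 − 11 = 5.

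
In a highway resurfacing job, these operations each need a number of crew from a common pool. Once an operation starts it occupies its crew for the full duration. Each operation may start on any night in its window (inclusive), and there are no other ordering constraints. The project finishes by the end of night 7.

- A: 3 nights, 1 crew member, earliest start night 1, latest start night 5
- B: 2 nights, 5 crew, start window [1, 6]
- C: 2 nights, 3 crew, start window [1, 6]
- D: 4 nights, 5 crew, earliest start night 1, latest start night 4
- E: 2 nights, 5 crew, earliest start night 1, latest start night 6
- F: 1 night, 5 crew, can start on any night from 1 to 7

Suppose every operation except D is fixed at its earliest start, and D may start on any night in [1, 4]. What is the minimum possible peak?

19

D@1: n1:24  n2:19  n3:6  n4:5  n5:0  n6:0  n7:0 → peak 24
D@2: n1:19  n2:19  n3:6  n4:5  n5:5  n6:0  n7:0 → peak 19
D@3: n1:19  n2:14  n3:6  n4:5  n5:5  n6:5  n7:0 → peak 19
D@4: n1:19  n2:14  n3:1  n4:5  n5:5  n6:5  n7:5 → peak 19
Best is D@2, peak 19.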